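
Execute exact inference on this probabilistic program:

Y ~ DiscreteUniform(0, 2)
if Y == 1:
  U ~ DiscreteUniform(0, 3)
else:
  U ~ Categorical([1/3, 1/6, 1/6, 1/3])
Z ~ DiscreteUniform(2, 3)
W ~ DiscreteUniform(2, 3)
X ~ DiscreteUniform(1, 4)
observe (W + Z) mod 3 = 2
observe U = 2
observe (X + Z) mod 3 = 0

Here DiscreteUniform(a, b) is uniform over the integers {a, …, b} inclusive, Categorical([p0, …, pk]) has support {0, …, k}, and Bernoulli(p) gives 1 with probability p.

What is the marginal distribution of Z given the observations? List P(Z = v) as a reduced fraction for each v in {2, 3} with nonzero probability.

Enumerate traces; 9 have nonzero weight after conditioning:
  (Y=0, U=2, Z=2, W=3, X=1) weight 1/288
  (Y=0, U=2, Z=2, W=3, X=4) weight 1/288
  (Y=0, U=2, Z=3, W=2, X=3) weight 1/288
  (Y=1, U=2, Z=2, W=3, X=1) weight 1/192
  (Y=1, U=2, Z=2, W=3, X=4) weight 1/192
  (Y=1, U=2, Z=3, W=2, X=3) weight 1/192
  (Y=2, U=2, Z=2, W=3, X=1) weight 1/288
  (Y=2, U=2, Z=2, W=3, X=4) weight 1/288
  … 1 more
Group by Z:
  weight(Z=2) = 7/288
  weight(Z=3) = 7/576
Total weight = 7/288 + 7/576 = 7/192
P(Z=2 | obs) = 7/288 / 7/192 = 2/3
P(Z=3 | obs) = 7/576 / 7/192 = 1/3

P(Z=2) = 2/3, P(Z=3) = 1/3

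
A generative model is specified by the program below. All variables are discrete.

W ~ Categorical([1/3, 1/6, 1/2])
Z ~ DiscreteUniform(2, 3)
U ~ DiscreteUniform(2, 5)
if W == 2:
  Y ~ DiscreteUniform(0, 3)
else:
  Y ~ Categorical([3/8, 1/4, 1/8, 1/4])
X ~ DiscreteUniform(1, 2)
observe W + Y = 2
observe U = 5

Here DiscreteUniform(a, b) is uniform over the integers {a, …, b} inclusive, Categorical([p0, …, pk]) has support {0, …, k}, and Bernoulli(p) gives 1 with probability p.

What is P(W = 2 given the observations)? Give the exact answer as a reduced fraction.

P(W = 2 | obs) = 3/5

Enumerate traces; 12 have nonzero weight after conditioning:
  (W=0, Z=2, U=5, Y=2, X=1) weight 1/384
  (W=0, Z=2, U=5, Y=2, X=2) weight 1/384
  (W=0, Z=3, U=5, Y=2, X=1) weight 1/384
  (W=0, Z=3, U=5, Y=2, X=2) weight 1/384
  (W=1, Z=2, U=5, Y=1, X=1) weight 1/384
  (W=1, Z=2, U=5, Y=1, X=2) weight 1/384
  (W=1, Z=3, U=5, Y=1, X=1) weight 1/384
  (W=1, Z=3, U=5, Y=1, X=2) weight 1/384
  (W=2, Z=2, U=5, Y=0, X=1) weight 1/128
  … 3 more
Group by W:
  weight(W=0) = 1/96
  weight(W=1) = 1/96
  weight(W=2) = 1/32
Total weight = 1/96 + 1/96 + 1/32 = 5/96
P(W=0 | obs) = 1/96 / 5/96 = 1/5
P(W=1 | obs) = 1/96 / 5/96 = 1/5
P(W=2 | obs) = 1/32 / 5/96 = 3/5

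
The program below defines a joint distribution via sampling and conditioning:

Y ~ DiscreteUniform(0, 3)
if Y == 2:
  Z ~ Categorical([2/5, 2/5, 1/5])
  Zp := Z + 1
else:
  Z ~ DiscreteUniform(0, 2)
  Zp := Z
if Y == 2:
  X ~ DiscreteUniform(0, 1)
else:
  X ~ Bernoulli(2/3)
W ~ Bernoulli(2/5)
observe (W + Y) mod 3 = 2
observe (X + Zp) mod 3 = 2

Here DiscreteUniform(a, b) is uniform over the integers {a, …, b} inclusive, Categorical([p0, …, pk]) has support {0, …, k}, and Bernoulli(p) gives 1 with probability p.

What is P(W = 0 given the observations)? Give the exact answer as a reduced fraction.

Enumerate traces; 4 have nonzero weight after conditioning:
  (Y=1, Z=1, X=1, W=1) weight 1/45
  (Y=1, Z=2, X=0, W=1) weight 1/90
  (Y=2, Z=0, X=1, W=0) weight 3/100
  (Y=2, Z=1, X=0, W=0) weight 3/100
Group by W:
  weight(W=0) = 3/50
  weight(W=1) = 1/30
Total weight = 3/50 + 1/30 = 7/75
P(W=0 | obs) = 3/50 / 7/75 = 9/14
P(W=1 | obs) = 1/30 / 7/75 = 5/14

P(W = 0 | obs) = 9/14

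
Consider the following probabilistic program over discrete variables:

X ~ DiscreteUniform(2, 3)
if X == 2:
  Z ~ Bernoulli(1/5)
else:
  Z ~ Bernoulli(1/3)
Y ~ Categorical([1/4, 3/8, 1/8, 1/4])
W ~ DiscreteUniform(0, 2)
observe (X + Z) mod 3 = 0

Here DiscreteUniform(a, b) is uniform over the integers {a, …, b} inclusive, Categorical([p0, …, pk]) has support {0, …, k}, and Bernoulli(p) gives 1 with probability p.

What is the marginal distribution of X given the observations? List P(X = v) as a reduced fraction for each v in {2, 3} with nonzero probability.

Enumerate traces; 24 have nonzero weight after conditioning:
  (X=2, Z=1, Y=0, W=0) weight 1/120
  (X=2, Z=1, Y=0, W=1) weight 1/120
  (X=2, Z=1, Y=0, W=2) weight 1/120
  (X=2, Z=1, Y=1, W=0) weight 1/80
  (X=2, Z=1, Y=1, W=1) weight 1/80
  (X=2, Z=1, Y=1, W=2) weight 1/80
  (X=2, Z=1, Y=2, W=0) weight 1/240
  (X=2, Z=1, Y=2, W=1) weight 1/240
  (X=3, Z=0, Y=0, W=0) weight 1/36
  … 15 more
Group by X:
  weight(X=2) = 1/10
  weight(X=3) = 1/3
Total weight = 1/10 + 1/3 = 13/30
P(X=2 | obs) = 1/10 / 13/30 = 3/13
P(X=3 | obs) = 1/3 / 13/30 = 10/13

P(X=2) = 3/13, P(X=3) = 10/13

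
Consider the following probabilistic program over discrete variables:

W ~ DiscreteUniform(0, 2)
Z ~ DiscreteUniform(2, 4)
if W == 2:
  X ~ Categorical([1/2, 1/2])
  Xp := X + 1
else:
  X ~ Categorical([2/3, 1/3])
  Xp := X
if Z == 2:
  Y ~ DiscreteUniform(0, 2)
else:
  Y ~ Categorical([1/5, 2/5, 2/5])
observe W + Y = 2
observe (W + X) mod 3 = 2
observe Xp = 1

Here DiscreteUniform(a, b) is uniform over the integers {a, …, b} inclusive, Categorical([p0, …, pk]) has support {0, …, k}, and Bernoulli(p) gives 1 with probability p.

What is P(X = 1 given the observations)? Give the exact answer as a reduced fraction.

P(X = 1 | obs) = 34/67

Enumerate traces; 6 have nonzero weight after conditioning:
  (W=1, Z=2, X=1, Y=1) weight 1/81
  (W=1, Z=3, X=1, Y=1) weight 2/135
  (W=1, Z=4, X=1, Y=1) weight 2/135
  (W=2, Z=2, X=0, Y=0) weight 1/54
  (W=2, Z=3, X=0, Y=0) weight 1/90
  (W=2, Z=4, X=0, Y=0) weight 1/90
Group by X:
  weight(X=0) = 11/270
  weight(X=1) = 17/405
Total weight = 11/270 + 17/405 = 67/810
P(X=0 | obs) = 11/270 / 67/810 = 33/67
P(X=1 | obs) = 17/405 / 67/810 = 34/67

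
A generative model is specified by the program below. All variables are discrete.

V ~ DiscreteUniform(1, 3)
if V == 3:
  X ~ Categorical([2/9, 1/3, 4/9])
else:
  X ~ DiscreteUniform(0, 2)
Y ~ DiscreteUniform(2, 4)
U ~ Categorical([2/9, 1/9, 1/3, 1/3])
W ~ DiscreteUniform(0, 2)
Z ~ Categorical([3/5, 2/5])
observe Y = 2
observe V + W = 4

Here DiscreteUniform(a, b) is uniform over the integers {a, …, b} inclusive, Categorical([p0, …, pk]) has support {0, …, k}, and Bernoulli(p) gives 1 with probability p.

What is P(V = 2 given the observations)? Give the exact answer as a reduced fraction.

P(V = 2 | obs) = 1/2

Enumerate traces; 48 have nonzero weight after conditioning:
  (V=2, X=0, Y=2, U=0, W=2, Z=0) weight 2/1215
  (V=2, X=0, Y=2, U=0, W=2, Z=1) weight 4/3645
  (V=2, X=0, Y=2, U=1, W=2, Z=0) weight 1/1215
  (V=2, X=0, Y=2, U=1, W=2, Z=1) weight 2/3645
  (V=2, X=0, Y=2, U=2, W=2, Z=0) weight 1/405
  (V=2, X=0, Y=2, U=2, W=2, Z=1) weight 2/1215
  (V=2, X=0, Y=2, U=3, W=2, Z=0) weight 1/405
  (V=2, X=0, Y=2, U=3, W=2, Z=1) weight 2/1215
  (V=3, X=0, Y=2, U=0, W=1, Z=0) weight 4/3645
  … 39 more
Group by V:
  weight(V=2) = 1/27
  weight(V=3) = 1/27
Total weight = 1/27 + 1/27 = 2/27
P(V=2 | obs) = 1/27 / 2/27 = 1/2
P(V=3 | obs) = 1/27 / 2/27 = 1/2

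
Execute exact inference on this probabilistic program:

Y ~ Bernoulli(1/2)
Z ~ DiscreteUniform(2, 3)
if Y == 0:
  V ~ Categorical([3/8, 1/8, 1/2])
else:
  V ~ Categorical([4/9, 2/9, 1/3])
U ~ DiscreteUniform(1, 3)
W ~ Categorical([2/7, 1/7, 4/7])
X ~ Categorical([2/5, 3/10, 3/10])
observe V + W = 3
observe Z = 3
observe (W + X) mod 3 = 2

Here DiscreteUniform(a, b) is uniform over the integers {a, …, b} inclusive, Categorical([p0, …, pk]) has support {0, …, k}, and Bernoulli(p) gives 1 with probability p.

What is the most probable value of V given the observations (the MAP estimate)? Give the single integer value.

Enumerate traces; 12 have nonzero weight after conditioning:
  (Y=0, Z=3, V=1, U=1, W=2, X=0) weight 1/420
  (Y=0, Z=3, V=1, U=2, W=2, X=0) weight 1/420
  (Y=0, Z=3, V=1, U=3, W=2, X=0) weight 1/420
  (Y=0, Z=3, V=2, U=1, W=1, X=1) weight 1/560
  (Y=0, Z=3, V=2, U=2, W=1, X=1) weight 1/560
  (Y=0, Z=3, V=2, U=3, W=1, X=1) weight 1/560
  (Y=1, Z=3, V=1, U=1, W=2, X=0) weight 4/945
  (Y=1, Z=3, V=1, U=2, W=2, X=0) weight 4/945
  … 4 more
Group by V:
  weight(V=1) = 5/252
  weight(V=2) = 1/112
Total weight = 5/252 + 1/112 = 29/1008
P(V=1 | obs) = 5/252 / 29/1008 = 20/29
P(V=2 | obs) = 1/112 / 29/1008 = 9/29
argmax = 1

argmax_v P(V = v | obs) = 1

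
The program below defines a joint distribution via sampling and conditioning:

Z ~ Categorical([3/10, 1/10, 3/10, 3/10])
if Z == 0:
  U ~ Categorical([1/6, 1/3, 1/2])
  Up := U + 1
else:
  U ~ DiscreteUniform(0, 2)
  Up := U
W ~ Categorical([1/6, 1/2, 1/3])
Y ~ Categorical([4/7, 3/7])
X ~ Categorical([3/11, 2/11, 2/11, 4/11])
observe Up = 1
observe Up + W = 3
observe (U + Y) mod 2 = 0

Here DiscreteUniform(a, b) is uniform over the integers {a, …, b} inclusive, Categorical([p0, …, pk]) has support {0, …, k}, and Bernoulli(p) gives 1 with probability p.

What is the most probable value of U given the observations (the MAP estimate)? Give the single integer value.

Enumerate traces; 16 have nonzero weight after conditioning:
  (Z=0, U=0, W=2, Y=0, X=0) weight 1/385
  (Z=0, U=0, W=2, Y=0, X=1) weight 2/1155
  (Z=0, U=0, W=2, Y=0, X=2) weight 2/1155
  (Z=0, U=0, W=2, Y=0, X=3) weight 4/1155
  (Z=1, U=1, W=2, Y=1, X=0) weight 1/770
  (Z=1, U=1, W=2, Y=1, X=1) weight 1/1155
  (Z=1, U=1, W=2, Y=1, X=2) weight 1/1155
  (Z=1, U=1, W=2, Y=1, X=3) weight 2/1155
  … 8 more
Group by U:
  weight(U=0) = 1/105
  weight(U=1) = 1/30
Total weight = 1/105 + 1/30 = 3/70
P(U=0 | obs) = 1/105 / 3/70 = 2/9
P(U=1 | obs) = 1/30 / 3/70 = 7/9
argmax = 1

argmax_v P(U = v | obs) = 1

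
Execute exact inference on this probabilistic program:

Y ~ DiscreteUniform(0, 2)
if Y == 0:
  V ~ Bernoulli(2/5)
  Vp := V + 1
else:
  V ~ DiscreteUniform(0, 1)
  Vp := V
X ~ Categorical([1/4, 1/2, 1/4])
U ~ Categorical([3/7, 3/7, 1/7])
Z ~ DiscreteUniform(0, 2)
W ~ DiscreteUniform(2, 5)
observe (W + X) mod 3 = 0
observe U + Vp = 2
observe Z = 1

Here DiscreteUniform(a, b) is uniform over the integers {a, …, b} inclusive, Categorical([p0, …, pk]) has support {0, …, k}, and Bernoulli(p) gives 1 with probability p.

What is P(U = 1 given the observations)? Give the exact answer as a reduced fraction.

P(U = 1 | obs) = 24/35

Enumerate traces; 24 have nonzero weight after conditioning:
  (Y=0, V=0, X=0, U=1, Z=1, W=3) weight 1/560
  (Y=0, V=0, X=1, U=1, Z=1, W=2) weight 1/280
  (Y=0, V=0, X=1, U=1, Z=1, W=5) weight 1/280
  (Y=0, V=0, X=2, U=1, Z=1, W=4) weight 1/560
  (Y=0, V=1, X=0, U=0, Z=1, W=3) weight 1/840
  (Y=0, V=1, X=1, U=0, Z=1, W=2) weight 1/420
  (Y=0, V=1, X=1, U=0, Z=1, W=5) weight 1/420
  (Y=0, V=1, X=2, U=0, Z=1, W=4) weight 1/840
  (Y=1, V=0, X=0, U=2, Z=1, W=3) weight 1/2016
  … 15 more
Group by U:
  weight(U=0) = 1/140
  weight(U=1) = 1/35
  weight(U=2) = 1/168
Total weight = 1/140 + 1/35 + 1/168 = 1/24
P(U=0 | obs) = 1/140 / 1/24 = 6/35
P(U=1 | obs) = 1/35 / 1/24 = 24/35
P(U=2 | obs) = 1/168 / 1/24 = 1/7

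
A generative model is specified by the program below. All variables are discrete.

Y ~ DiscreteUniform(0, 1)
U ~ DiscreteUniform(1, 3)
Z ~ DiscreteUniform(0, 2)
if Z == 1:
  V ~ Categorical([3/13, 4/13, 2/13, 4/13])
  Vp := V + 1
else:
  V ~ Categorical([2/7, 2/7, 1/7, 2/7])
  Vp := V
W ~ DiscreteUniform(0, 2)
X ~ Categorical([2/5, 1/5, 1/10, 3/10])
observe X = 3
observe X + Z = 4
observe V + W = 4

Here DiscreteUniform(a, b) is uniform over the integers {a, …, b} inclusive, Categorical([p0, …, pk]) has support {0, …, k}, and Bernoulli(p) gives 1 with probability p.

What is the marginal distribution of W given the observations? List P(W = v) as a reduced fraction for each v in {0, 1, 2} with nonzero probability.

Enumerate traces; 12 have nonzero weight after conditioning:
  (Y=0, U=1, Z=1, V=2, W=2, X=3) weight 1/1170
  (Y=0, U=1, Z=1, V=3, W=1, X=3) weight 1/585
  (Y=0, U=2, Z=1, V=2, W=2, X=3) weight 1/1170
  (Y=0, U=2, Z=1, V=3, W=1, X=3) weight 1/585
  (Y=0, U=3, Z=1, V=2, W=2, X=3) weight 1/1170
  (Y=0, U=3, Z=1, V=3, W=1, X=3) weight 1/585
  (Y=1, U=1, Z=1, V=2, W=2, X=3) weight 1/1170
  (Y=1, U=1, Z=1, V=3, W=1, X=3) weight 1/585
  … 4 more
Group by W:
  weight(W=1) = 2/195
  weight(W=2) = 1/195
Total weight = 2/195 + 1/195 = 1/65
P(W=1 | obs) = 2/195 / 1/65 = 2/3
P(W=2 | obs) = 1/195 / 1/65 = 1/3

P(W=1) = 2/3, P(W=2) = 1/3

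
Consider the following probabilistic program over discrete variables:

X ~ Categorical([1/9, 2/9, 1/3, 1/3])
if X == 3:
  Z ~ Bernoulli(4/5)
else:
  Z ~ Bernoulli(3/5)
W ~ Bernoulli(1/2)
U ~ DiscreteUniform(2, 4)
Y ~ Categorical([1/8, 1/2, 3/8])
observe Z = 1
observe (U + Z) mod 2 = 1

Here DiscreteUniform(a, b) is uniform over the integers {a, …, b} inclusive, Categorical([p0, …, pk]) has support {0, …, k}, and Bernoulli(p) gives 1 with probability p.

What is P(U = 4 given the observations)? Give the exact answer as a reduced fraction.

Enumerate traces; 48 have nonzero weight after conditioning:
  (X=0, Z=1, W=0, U=2, Y=0) weight 1/720
  (X=0, Z=1, W=0, U=2, Y=1) weight 1/180
  (X=0, Z=1, W=0, U=2, Y=2) weight 1/240
  (X=0, Z=1, W=0, U=4, Y=0) weight 1/720
  (X=0, Z=1, W=0, U=4, Y=1) weight 1/180
  (X=0, Z=1, W=0, U=4, Y=2) weight 1/240
  (X=0, Z=1, W=1, U=2, Y=0) weight 1/720
  (X=0, Z=1, W=1, U=2, Y=1) weight 1/180
  … 40 more
Group by U:
  weight(U=2) = 2/9
  weight(U=4) = 2/9
Total weight = 2/9 + 2/9 = 4/9
P(U=2 | obs) = 2/9 / 4/9 = 1/2
P(U=4 | obs) = 2/9 / 4/9 = 1/2

P(U = 4 | obs) = 1/2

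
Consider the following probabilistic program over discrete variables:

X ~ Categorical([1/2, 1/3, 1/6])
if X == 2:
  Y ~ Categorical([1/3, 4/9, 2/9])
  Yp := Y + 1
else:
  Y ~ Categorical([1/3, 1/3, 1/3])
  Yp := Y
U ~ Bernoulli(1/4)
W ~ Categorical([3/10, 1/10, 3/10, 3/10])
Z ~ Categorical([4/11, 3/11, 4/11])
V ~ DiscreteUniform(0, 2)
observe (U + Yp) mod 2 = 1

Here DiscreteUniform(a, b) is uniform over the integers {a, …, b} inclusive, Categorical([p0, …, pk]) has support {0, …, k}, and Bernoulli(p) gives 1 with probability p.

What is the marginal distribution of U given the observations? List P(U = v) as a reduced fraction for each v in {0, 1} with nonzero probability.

P(U=0) = 30/47, P(U=1) = 17/47

Enumerate traces; 324 have nonzero weight after conditioning:
  (X=0, Y=0, U=1, W=0, Z=0, V=0) weight 1/660
  (X=0, Y=0, U=1, W=0, Z=0, V=1) weight 1/660
  (X=0, Y=0, U=1, W=0, Z=0, V=2) weight 1/660
  (X=0, Y=0, U=1, W=0, Z=1, V=0) weight 1/880
  (X=0, Y=0, U=1, W=0, Z=1, V=1) weight 1/880
  (X=0, Y=0, U=1, W=0, Z=1, V=2) weight 1/880
  (X=0, Y=0, U=1, W=0, Z=2, V=0) weight 1/660
  (X=0, Y=0, U=1, W=0, Z=2, V=1) weight 1/660
  (X=0, Y=1, U=0, W=0, Z=0, V=0) weight 1/220
  … 315 more
Group by U:
  weight(U=0) = 5/18
  weight(U=1) = 17/108
Total weight = 5/18 + 17/108 = 47/108
P(U=0 | obs) = 5/18 / 47/108 = 30/47
P(U=1 | obs) = 17/108 / 47/108 = 17/47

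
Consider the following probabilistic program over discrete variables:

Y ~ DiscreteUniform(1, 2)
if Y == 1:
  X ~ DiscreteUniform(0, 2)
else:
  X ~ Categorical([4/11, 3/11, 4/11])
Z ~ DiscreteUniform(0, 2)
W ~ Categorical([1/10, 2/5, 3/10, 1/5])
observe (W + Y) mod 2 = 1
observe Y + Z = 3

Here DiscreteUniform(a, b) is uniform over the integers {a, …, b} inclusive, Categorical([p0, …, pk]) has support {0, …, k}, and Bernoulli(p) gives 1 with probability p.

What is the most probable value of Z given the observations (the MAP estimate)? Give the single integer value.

argmax_v P(Z = v | obs) = 1

Enumerate traces; 12 have nonzero weight after conditioning:
  (Y=1, X=0, Z=2, W=0) weight 1/180
  (Y=1, X=0, Z=2, W=2) weight 1/60
  (Y=1, X=1, Z=2, W=0) weight 1/180
  (Y=1, X=1, Z=2, W=2) weight 1/60
  (Y=1, X=2, Z=2, W=0) weight 1/180
  (Y=1, X=2, Z=2, W=2) weight 1/60
  (Y=2, X=0, Z=1, W=1) weight 4/165
  (Y=2, X=0, Z=1, W=3) weight 2/165
  … 4 more
Group by Z:
  weight(Z=1) = 1/10
  weight(Z=2) = 1/15
Total weight = 1/10 + 1/15 = 1/6
P(Z=1 | obs) = 1/10 / 1/6 = 3/5
P(Z=2 | obs) = 1/15 / 1/6 = 2/5
argmax = 1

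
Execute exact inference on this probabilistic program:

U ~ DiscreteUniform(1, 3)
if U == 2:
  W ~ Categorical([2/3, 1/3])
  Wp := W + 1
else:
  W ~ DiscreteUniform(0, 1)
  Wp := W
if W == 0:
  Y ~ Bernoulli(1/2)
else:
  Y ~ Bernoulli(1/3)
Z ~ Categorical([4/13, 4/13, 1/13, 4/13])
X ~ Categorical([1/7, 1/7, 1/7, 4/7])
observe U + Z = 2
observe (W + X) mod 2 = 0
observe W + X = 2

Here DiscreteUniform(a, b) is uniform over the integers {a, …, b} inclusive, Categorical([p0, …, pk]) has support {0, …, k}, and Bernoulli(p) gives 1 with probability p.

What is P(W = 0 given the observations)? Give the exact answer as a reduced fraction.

P(W = 0 | obs) = 7/12

Enumerate traces; 8 have nonzero weight after conditioning:
  (U=1, W=0, Y=0, Z=1, X=2) weight 1/273
  (U=1, W=0, Y=1, Z=1, X=2) weight 1/273
  (U=1, W=1, Y=0, Z=1, X=1) weight 4/819
  (U=1, W=1, Y=1, Z=1, X=1) weight 2/819
  (U=2, W=0, Y=0, Z=0, X=2) weight 4/819
  (U=2, W=0, Y=1, Z=0, X=2) weight 4/819
  (U=2, W=1, Y=0, Z=0, X=1) weight 8/2457
  (U=2, W=1, Y=1, Z=0, X=1) weight 4/2457
Group by W:
  weight(W=0) = 2/117
  weight(W=1) = 10/819
Total weight = 2/117 + 10/819 = 8/273
P(W=0 | obs) = 2/117 / 8/273 = 7/12
P(W=1 | obs) = 10/819 / 8/273 = 5/12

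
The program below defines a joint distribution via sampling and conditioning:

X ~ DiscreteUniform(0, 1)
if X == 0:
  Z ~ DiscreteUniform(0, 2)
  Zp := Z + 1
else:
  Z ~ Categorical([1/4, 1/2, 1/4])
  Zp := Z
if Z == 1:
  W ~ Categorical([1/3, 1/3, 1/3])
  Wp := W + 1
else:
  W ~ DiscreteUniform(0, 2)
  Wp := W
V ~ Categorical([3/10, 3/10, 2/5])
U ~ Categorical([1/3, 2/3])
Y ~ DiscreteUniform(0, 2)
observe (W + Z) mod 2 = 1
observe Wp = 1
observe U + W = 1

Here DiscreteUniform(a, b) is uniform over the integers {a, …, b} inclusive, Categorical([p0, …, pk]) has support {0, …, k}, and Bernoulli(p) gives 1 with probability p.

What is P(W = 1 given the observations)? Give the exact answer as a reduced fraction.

Enumerate traces; 54 have nonzero weight after conditioning:
  (X=0, Z=0, W=1, V=0, U=0, Y=0) weight 1/540
  (X=0, Z=0, W=1, V=0, U=0, Y=1) weight 1/540
  (X=0, Z=0, W=1, V=0, U=0, Y=2) weight 1/540
  (X=0, Z=0, W=1, V=1, U=0, Y=0) weight 1/540
  (X=0, Z=0, W=1, V=1, U=0, Y=1) weight 1/540
  (X=0, Z=0, W=1, V=1, U=0, Y=2) weight 1/540
  (X=0, Z=0, W=1, V=2, U=0, Y=0) weight 1/405
  (X=0, Z=0, W=1, V=2, U=0, Y=1) weight 1/405
  (X=0, Z=1, W=0, V=0, U=1, Y=0) weight 1/270
  … 45 more
Group by W:
  weight(W=0) = 5/54
  weight(W=1) = 7/108
Total weight = 5/54 + 7/108 = 17/108
P(W=0 | obs) = 5/54 / 17/108 = 10/17
P(W=1 | obs) = 7/108 / 17/108 = 7/17

P(W = 1 | obs) = 7/17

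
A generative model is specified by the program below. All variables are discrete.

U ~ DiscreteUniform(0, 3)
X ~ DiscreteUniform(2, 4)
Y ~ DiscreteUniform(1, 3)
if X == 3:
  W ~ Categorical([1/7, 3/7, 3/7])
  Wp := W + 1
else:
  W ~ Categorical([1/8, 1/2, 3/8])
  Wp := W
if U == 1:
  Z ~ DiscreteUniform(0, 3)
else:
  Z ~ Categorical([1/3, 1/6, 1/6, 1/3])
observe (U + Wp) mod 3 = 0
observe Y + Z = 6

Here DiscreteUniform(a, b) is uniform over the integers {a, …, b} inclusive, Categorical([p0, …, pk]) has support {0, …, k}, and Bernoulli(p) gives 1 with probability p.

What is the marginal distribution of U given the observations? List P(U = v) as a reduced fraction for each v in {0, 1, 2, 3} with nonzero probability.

P(U=0) = 76/379, P(U=1) = 99/379, P(U=2) = 128/379, P(U=3) = 76/379

Enumerate traces; 12 have nonzero weight after conditioning:
  (U=0, X=2, Y=3, W=0, Z=3) weight 1/864
  (U=0, X=3, Y=3, W=2, Z=3) weight 1/252
  (U=0, X=4, Y=3, W=0, Z=3) weight 1/864
  (U=1, X=2, Y=3, W=2, Z=3) weight 1/384
  (U=1, X=3, Y=3, W=1, Z=3) weight 1/336
  (U=1, X=4, Y=3, W=2, Z=3) weight 1/384
  (U=2, X=2, Y=3, W=1, Z=3) weight 1/216
  (U=2, X=3, Y=3, W=0, Z=3) weight 1/756
  (U=3, X=2, Y=3, W=0, Z=3) weight 1/864
  … 3 more
Group by U:
  weight(U=0) = 19/3024
  weight(U=1) = 11/1344
  weight(U=2) = 2/189
  weight(U=3) = 19/3024
Total weight = 19/3024 + 11/1344 + 2/189 + 19/3024 = 379/12096
P(U=0 | obs) = 19/3024 / 379/12096 = 76/379
P(U=1 | obs) = 11/1344 / 379/12096 = 99/379
P(U=2 | obs) = 2/189 / 379/12096 = 128/379
P(U=3 | obs) = 19/3024 / 379/12096 = 76/379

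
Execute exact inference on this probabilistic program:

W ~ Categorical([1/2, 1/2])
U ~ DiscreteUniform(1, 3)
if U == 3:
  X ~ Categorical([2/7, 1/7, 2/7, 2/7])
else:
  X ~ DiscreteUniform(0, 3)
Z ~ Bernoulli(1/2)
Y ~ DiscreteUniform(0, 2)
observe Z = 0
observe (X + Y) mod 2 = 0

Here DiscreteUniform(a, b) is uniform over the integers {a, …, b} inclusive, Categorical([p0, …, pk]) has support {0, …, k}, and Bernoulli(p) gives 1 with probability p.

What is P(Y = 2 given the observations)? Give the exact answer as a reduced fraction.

P(Y = 2 | obs) = 11/32

Enumerate traces; 36 have nonzero weight after conditioning:
  (W=0, U=1, X=0, Z=0, Y=0) weight 1/144
  (W=0, U=1, X=0, Z=0, Y=2) weight 1/144
  (W=0, U=1, X=1, Z=0, Y=1) weight 1/144
  (W=0, U=1, X=2, Z=0, Y=0) weight 1/144
  (W=0, U=1, X=2, Z=0, Y=2) weight 1/144
  (W=0, U=1, X=3, Z=0, Y=1) weight 1/144
  (W=0, U=2, X=0, Z=0, Y=0) weight 1/144
  (W=0, U=2, X=0, Z=0, Y=2) weight 1/144
  … 28 more
Group by Y:
  weight(Y=0) = 11/126
  weight(Y=1) = 5/63
  weight(Y=2) = 11/126
Total weight = 11/126 + 5/63 + 11/126 = 16/63
P(Y=0 | obs) = 11/126 / 16/63 = 11/32
P(Y=1 | obs) = 5/63 / 16/63 = 5/16
P(Y=2 | obs) = 11/126 / 16/63 = 11/32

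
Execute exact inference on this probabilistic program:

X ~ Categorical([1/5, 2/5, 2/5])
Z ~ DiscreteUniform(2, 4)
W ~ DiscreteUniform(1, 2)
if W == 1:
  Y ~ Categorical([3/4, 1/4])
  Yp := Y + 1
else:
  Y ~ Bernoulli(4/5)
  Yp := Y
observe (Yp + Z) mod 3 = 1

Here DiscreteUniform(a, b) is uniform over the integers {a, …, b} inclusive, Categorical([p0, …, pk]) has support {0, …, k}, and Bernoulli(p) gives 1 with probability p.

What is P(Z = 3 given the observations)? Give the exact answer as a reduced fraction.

P(Z = 3 | obs) = 31/40

Enumerate traces; 12 have nonzero weight after conditioning:
  (X=0, Z=2, W=1, Y=1) weight 1/120
  (X=0, Z=3, W=1, Y=0) weight 1/40
  (X=0, Z=3, W=2, Y=1) weight 2/75
  (X=0, Z=4, W=2, Y=0) weight 1/150
  (X=1, Z=2, W=1, Y=1) weight 1/60
  (X=1, Z=3, W=1, Y=0) weight 1/20
  (X=1, Z=3, W=2, Y=1) weight 4/75
  (X=1, Z=4, W=2, Y=0) weight 1/75
  … 4 more
Group by Z:
  weight(Z=2) = 1/24
  weight(Z=3) = 31/120
  weight(Z=4) = 1/30
Total weight = 1/24 + 31/120 + 1/30 = 1/3
P(Z=2 | obs) = 1/24 / 1/3 = 1/8
P(Z=3 | obs) = 31/120 / 1/3 = 31/40
P(Z=4 | obs) = 1/30 / 1/3 = 1/10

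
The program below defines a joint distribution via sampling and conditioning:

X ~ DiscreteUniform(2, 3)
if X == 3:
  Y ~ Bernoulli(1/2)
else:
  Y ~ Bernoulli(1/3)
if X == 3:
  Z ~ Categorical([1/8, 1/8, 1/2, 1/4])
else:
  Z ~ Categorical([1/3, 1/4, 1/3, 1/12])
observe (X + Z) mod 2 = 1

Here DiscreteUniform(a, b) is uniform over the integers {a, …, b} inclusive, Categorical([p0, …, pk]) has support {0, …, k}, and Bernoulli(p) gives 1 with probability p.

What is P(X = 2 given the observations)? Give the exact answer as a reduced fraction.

Enumerate traces; 8 have nonzero weight after conditioning:
  (X=2, Y=0, Z=1) weight 1/12
  (X=2, Y=0, Z=3) weight 1/36
  (X=2, Y=1, Z=1) weight 1/24
  (X=2, Y=1, Z=3) weight 1/72
  (X=3, Y=0, Z=0) weight 1/32
  (X=3, Y=0, Z=2) weight 1/8
  (X=3, Y=1, Z=0) weight 1/32
  (X=3, Y=1, Z=2) weight 1/8
Group by X:
  weight(X=2) = 1/6
  weight(X=3) = 5/16
Total weight = 1/6 + 5/16 = 23/48
P(X=2 | obs) = 1/6 / 23/48 = 8/23
P(X=3 | obs) = 5/16 / 23/48 = 15/23

P(X = 2 | obs) = 8/23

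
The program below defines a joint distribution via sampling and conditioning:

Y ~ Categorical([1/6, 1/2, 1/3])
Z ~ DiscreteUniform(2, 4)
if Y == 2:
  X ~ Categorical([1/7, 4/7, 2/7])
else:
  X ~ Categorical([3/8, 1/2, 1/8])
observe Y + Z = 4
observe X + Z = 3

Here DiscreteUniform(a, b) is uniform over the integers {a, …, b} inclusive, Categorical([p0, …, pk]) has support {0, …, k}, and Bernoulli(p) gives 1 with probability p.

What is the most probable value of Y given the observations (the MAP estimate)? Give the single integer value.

argmax_v P(Y = v | obs) = 2

Enumerate traces; 2 have nonzero weight after conditioning:
  (Y=1, Z=3, X=0) weight 1/16
  (Y=2, Z=2, X=1) weight 4/63
Group by Y:
  weight(Y=1) = 1/16
  weight(Y=2) = 4/63
Total weight = 1/16 + 4/63 = 127/1008
P(Y=1 | obs) = 1/16 / 127/1008 = 63/127
P(Y=2 | obs) = 4/63 / 127/1008 = 64/127
argmax = 2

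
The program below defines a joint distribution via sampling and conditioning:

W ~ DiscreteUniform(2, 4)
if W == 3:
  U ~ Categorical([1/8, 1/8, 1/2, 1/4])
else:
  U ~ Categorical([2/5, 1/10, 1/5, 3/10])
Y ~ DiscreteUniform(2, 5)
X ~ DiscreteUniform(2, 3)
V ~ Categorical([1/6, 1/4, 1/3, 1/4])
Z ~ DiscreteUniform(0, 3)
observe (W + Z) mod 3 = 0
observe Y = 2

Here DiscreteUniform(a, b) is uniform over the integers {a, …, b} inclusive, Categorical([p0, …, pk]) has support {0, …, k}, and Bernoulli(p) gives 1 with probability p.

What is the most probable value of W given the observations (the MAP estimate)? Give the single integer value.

Enumerate traces; 128 have nonzero weight after conditioning:
  (W=2, U=0, Y=2, X=2, V=0, Z=1) weight 1/1440
  (W=2, U=0, Y=2, X=2, V=1, Z=1) weight 1/960
  (W=2, U=0, Y=2, X=2, V=2, Z=1) weight 1/720
  (W=2, U=0, Y=2, X=2, V=3, Z=1) weight 1/960
  (W=2, U=0, Y=2, X=3, V=0, Z=1) weight 1/1440
  (W=2, U=0, Y=2, X=3, V=1, Z=1) weight 1/960
  (W=2, U=0, Y=2, X=3, V=2, Z=1) weight 1/720
  (W=2, U=0, Y=2, X=3, V=3, Z=1) weight 1/960
  (W=3, U=0, Y=2, X=2, V=0, Z=0) weight 1/4608
  (W=4, U=0, Y=2, X=2, V=0, Z=2) weight 1/1440
  … 118 more
Group by W:
  weight(W=2) = 1/48
  weight(W=3) = 1/24
  weight(W=4) = 1/48
Total weight = 1/48 + 1/24 + 1/48 = 1/12
P(W=2 | obs) = 1/48 / 1/12 = 1/4
P(W=3 | obs) = 1/24 / 1/12 = 1/2
P(W=4 | obs) = 1/48 / 1/12 = 1/4
argmax = 3

argmax_v P(W = v | obs) = 3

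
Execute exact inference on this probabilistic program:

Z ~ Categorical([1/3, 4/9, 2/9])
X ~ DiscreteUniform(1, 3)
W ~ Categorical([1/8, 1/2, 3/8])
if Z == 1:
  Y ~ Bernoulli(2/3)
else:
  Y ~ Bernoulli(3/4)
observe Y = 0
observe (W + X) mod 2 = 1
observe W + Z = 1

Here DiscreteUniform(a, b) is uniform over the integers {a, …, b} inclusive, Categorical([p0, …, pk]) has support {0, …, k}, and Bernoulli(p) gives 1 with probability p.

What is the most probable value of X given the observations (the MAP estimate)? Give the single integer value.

argmax_v P(X = v | obs) = 2

Enumerate traces; 3 have nonzero weight after conditioning:
  (Z=0, X=2, W=1, Y=0) weight 1/72
  (Z=1, X=1, W=0, Y=0) weight 1/162
  (Z=1, X=3, W=0, Y=0) weight 1/162
Group by X:
  weight(X=1) = 1/162
  weight(X=2) = 1/72
  weight(X=3) = 1/162
Total weight = 1/162 + 1/72 + 1/162 = 17/648
P(X=1 | obs) = 1/162 / 17/648 = 4/17
P(X=2 | obs) = 1/72 / 17/648 = 9/17
P(X=3 | obs) = 1/162 / 17/648 = 4/17
argmax = 2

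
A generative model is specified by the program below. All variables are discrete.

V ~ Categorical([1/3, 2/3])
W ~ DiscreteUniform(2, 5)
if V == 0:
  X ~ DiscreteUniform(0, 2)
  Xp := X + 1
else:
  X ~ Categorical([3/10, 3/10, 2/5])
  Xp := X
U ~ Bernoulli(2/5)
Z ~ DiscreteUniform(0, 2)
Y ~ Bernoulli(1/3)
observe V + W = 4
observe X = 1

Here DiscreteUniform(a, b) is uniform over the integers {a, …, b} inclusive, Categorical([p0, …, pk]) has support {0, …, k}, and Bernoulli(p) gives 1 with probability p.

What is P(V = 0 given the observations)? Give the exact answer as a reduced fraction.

Enumerate traces; 24 have nonzero weight after conditioning:
  (V=0, W=4, X=1, U=0, Z=0, Y=0) weight 1/270
  (V=0, W=4, X=1, U=0, Z=0, Y=1) weight 1/540
  (V=0, W=4, X=1, U=0, Z=1, Y=0) weight 1/270
  (V=0, W=4, X=1, U=0, Z=1, Y=1) weight 1/540
  (V=0, W=4, X=1, U=0, Z=2, Y=0) weight 1/270
  (V=0, W=4, X=1, U=0, Z=2, Y=1) weight 1/540
  (V=0, W=4, X=1, U=1, Z=0, Y=0) weight 1/405
  (V=0, W=4, X=1, U=1, Z=0, Y=1) weight 1/810
  (V=1, W=3, X=1, U=0, Z=0, Y=0) weight 1/150
  … 15 more
Group by V:
  weight(V=0) = 1/36
  weight(V=1) = 1/20
Total weight = 1/36 + 1/20 = 7/90
P(V=0 | obs) = 1/36 / 7/90 = 5/14
P(V=1 | obs) = 1/20 / 7/90 = 9/14

P(V = 0 | obs) = 5/14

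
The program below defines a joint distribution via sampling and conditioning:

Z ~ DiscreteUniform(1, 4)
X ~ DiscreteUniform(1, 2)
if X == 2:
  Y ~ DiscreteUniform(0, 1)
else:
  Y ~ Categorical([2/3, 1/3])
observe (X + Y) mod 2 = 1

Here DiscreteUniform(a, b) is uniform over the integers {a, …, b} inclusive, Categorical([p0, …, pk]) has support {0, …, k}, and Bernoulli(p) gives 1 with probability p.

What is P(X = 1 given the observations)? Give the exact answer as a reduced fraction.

P(X = 1 | obs) = 4/7

Enumerate traces; 8 have nonzero weight after conditioning:
  (Z=1, X=1, Y=0) weight 1/12
  (Z=1, X=2, Y=1) weight 1/16
  (Z=2, X=1, Y=0) weight 1/12
  (Z=2, X=2, Y=1) weight 1/16
  (Z=3, X=1, Y=0) weight 1/12
  (Z=3, X=2, Y=1) weight 1/16
  (Z=4, X=1, Y=0) weight 1/12
  (Z=4, X=2, Y=1) weight 1/16
Group by X:
  weight(X=1) = 1/3
  weight(X=2) = 1/4
Total weight = 1/3 + 1/4 = 7/12
P(X=1 | obs) = 1/3 / 7/12 = 4/7
P(X=2 | obs) = 1/4 / 7/12 = 3/7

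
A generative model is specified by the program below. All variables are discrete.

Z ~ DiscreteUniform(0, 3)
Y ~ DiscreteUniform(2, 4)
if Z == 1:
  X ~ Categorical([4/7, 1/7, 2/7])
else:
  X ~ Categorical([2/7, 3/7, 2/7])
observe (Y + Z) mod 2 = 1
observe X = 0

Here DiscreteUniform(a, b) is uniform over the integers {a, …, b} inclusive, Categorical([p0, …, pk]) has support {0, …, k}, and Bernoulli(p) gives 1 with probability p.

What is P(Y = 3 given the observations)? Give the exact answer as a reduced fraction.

Enumerate traces; 6 have nonzero weight after conditioning:
  (Z=0, Y=3, X=0) weight 1/42
  (Z=1, Y=2, X=0) weight 1/21
  (Z=1, Y=4, X=0) weight 1/21
  (Z=2, Y=3, X=0) weight 1/42
  (Z=3, Y=2, X=0) weight 1/42
  (Z=3, Y=4, X=0) weight 1/42
Group by Y:
  weight(Y=2) = 1/14
  weight(Y=3) = 1/21
  weight(Y=4) = 1/14
Total weight = 1/14 + 1/21 + 1/14 = 4/21
P(Y=2 | obs) = 1/14 / 4/21 = 3/8
P(Y=3 | obs) = 1/21 / 4/21 = 1/4
P(Y=4 | obs) = 1/14 / 4/21 = 3/8

P(Y = 3 | obs) = 1/4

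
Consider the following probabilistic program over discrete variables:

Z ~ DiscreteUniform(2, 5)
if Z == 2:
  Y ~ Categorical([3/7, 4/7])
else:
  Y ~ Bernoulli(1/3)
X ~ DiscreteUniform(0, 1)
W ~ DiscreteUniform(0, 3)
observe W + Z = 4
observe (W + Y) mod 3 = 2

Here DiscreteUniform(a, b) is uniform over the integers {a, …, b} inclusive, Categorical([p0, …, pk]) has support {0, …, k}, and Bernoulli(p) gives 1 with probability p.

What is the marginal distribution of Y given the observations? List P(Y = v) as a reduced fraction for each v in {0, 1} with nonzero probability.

Enumerate traces; 4 have nonzero weight after conditioning:
  (Z=2, Y=0, X=0, W=2) weight 3/224
  (Z=2, Y=0, X=1, W=2) weight 3/224
  (Z=3, Y=1, X=0, W=1) weight 1/96
  (Z=3, Y=1, X=1, W=1) weight 1/96
Group by Y:
  weight(Y=0) = 3/112
  weight(Y=1) = 1/48
Total weight = 3/112 + 1/48 = 1/21
P(Y=0 | obs) = 3/112 / 1/21 = 9/16
P(Y=1 | obs) = 1/48 / 1/21 = 7/16

P(Y=0) = 9/16, P(Y=1) = 7/16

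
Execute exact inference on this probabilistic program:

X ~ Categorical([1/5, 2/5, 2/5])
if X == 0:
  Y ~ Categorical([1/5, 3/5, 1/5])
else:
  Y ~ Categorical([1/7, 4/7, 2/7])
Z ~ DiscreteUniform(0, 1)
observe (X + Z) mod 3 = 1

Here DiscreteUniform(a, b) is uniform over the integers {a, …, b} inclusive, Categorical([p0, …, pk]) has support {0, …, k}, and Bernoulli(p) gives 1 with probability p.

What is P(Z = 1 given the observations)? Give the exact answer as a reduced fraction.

P(Z = 1 | obs) = 1/3

Enumerate traces; 6 have nonzero weight after conditioning:
  (X=0, Y=0, Z=1) weight 1/50
  (X=0, Y=1, Z=1) weight 3/50
  (X=0, Y=2, Z=1) weight 1/50
  (X=1, Y=0, Z=0) weight 1/35
  (X=1, Y=1, Z=0) weight 4/35
  (X=1, Y=2, Z=0) weight 2/35
Group by Z:
  weight(Z=0) = 1/5
  weight(Z=1) = 1/10
Total weight = 1/5 + 1/10 = 3/10
P(Z=0 | obs) = 1/5 / 3/10 = 2/3
P(Z=1 | obs) = 1/10 / 3/10 = 1/3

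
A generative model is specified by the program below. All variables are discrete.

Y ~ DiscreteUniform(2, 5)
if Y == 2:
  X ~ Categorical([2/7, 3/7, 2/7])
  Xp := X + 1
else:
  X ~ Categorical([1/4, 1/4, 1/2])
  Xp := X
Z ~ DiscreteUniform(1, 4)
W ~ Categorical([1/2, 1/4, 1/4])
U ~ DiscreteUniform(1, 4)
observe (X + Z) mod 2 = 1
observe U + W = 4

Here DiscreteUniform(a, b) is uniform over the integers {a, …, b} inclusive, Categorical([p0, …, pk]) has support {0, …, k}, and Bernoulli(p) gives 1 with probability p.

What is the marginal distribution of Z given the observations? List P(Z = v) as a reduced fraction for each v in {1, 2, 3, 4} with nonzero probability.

P(Z=1) = 79/224, P(Z=2) = 33/224, P(Z=3) = 79/224, P(Z=4) = 33/224

Enumerate traces; 72 have nonzero weight after conditioning:
  (Y=2, X=0, Z=1, W=0, U=4) weight 1/448
  (Y=2, X=0, Z=1, W=1, U=3) weight 1/896
  (Y=2, X=0, Z=1, W=2, U=2) weight 1/896
  (Y=2, X=0, Z=3, W=0, U=4) weight 1/448
  (Y=2, X=0, Z=3, W=1, U=3) weight 1/896
  (Y=2, X=0, Z=3, W=2, U=2) weight 1/896
  (Y=2, X=1, Z=2, W=0, U=4) weight 3/896
  (Y=2, X=1, Z=2, W=1, U=3) weight 3/1792
  (Y=2, X=1, Z=4, W=0, U=4) weight 3/896
  … 63 more
Group by Z:
  weight(Z=1) = 79/1792
  weight(Z=2) = 33/1792
  weight(Z=3) = 79/1792
  weight(Z=4) = 33/1792
Total weight = 79/1792 + 33/1792 + 79/1792 + 33/1792 = 1/8
P(Z=1 | obs) = 79/1792 / 1/8 = 79/224
P(Z=2 | obs) = 33/1792 / 1/8 = 33/224
P(Z=3 | obs) = 79/1792 / 1/8 = 79/224
P(Z=4 | obs) = 33/1792 / 1/8 = 33/224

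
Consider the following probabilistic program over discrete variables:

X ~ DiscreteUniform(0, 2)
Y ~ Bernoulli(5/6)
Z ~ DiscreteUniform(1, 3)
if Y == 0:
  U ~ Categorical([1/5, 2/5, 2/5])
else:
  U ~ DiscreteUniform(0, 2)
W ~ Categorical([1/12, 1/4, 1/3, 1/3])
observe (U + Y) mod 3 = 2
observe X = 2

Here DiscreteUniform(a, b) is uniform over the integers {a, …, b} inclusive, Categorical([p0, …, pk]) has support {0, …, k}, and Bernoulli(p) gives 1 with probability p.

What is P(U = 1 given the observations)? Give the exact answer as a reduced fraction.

Enumerate traces; 24 have nonzero weight after conditioning:
  (X=2, Y=0, Z=1, U=2, W=0) weight 1/1620
  (X=2, Y=0, Z=1, U=2, W=1) weight 1/540
  (X=2, Y=0, Z=1, U=2, W=2) weight 1/405
  (X=2, Y=0, Z=1, U=2, W=3) weight 1/405
  (X=2, Y=0, Z=2, U=2, W=0) weight 1/1620
  (X=2, Y=0, Z=2, U=2, W=1) weight 1/540
  (X=2, Y=0, Z=2, U=2, W=2) weight 1/405
  (X=2, Y=0, Z=2, U=2, W=3) weight 1/405
  (X=2, Y=1, Z=1, U=1, W=0) weight 5/1944
  … 15 more
Group by U:
  weight(U=1) = 5/54
  weight(U=2) = 1/45
Total weight = 5/54 + 1/45 = 31/270
P(U=1 | obs) = 5/54 / 31/270 = 25/31
P(U=2 | obs) = 1/45 / 31/270 = 6/31

P(U = 1 | obs) = 25/31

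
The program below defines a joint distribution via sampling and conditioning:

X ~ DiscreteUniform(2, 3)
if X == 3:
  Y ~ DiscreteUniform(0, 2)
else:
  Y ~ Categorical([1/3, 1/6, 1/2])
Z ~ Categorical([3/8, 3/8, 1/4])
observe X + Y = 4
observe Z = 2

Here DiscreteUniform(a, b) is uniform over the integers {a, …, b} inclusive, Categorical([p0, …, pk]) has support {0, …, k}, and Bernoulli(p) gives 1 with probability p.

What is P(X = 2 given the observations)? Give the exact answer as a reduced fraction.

Enumerate traces; 2 have nonzero weight after conditioning:
  (X=2, Y=2, Z=2) weight 1/16
  (X=3, Y=1, Z=2) weight 1/24
Group by X:
  weight(X=2) = 1/16
  weight(X=3) = 1/24
Total weight = 1/16 + 1/24 = 5/48
P(X=2 | obs) = 1/16 / 5/48 = 3/5
P(X=3 | obs) = 1/24 / 5/48 = 2/5

P(X = 2 | obs) = 3/5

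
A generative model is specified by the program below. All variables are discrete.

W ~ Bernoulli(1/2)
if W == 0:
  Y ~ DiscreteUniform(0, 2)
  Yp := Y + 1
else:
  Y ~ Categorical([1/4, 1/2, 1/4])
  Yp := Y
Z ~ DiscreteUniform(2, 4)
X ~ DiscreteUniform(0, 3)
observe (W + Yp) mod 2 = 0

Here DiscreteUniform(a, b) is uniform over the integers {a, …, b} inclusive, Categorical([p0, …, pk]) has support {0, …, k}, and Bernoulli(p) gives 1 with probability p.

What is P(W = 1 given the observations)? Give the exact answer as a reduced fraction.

P(W = 1 | obs) = 3/5

Enumerate traces; 24 have nonzero weight after conditioning:
  (W=0, Y=1, Z=2, X=0) weight 1/72
  (W=0, Y=1, Z=2, X=1) weight 1/72
  (W=0, Y=1, Z=2, X=2) weight 1/72
  (W=0, Y=1, Z=2, X=3) weight 1/72
  (W=0, Y=1, Z=3, X=0) weight 1/72
  (W=0, Y=1, Z=3, X=1) weight 1/72
  (W=0, Y=1, Z=3, X=2) weight 1/72
  (W=0, Y=1, Z=3, X=3) weight 1/72
  (W=1, Y=1, Z=2, X=0) weight 1/48
  … 15 more
Group by W:
  weight(W=0) = 1/6
  weight(W=1) = 1/4
Total weight = 1/6 + 1/4 = 5/12
P(W=0 | obs) = 1/6 / 5/12 = 2/5
P(W=1 | obs) = 1/4 / 5/12 = 3/5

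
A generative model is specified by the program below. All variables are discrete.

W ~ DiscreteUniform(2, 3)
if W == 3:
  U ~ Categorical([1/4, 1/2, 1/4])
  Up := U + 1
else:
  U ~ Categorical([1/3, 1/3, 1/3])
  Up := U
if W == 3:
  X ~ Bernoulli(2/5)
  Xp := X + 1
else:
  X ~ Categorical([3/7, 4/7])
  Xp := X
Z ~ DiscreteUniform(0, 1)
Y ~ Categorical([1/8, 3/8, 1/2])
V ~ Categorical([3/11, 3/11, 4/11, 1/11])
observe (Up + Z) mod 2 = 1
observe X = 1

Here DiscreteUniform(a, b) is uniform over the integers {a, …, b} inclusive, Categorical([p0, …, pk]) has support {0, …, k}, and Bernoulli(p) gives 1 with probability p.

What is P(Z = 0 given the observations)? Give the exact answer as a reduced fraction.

Enumerate traces; 72 have nonzero weight after conditioning:
  (W=2, U=0, X=1, Z=1, Y=0, V=0) weight 1/616
  (W=2, U=0, X=1, Z=1, Y=0, V=1) weight 1/616
  (W=2, U=0, X=1, Z=1, Y=0, V=2) weight 1/462
  (W=2, U=0, X=1, Z=1, Y=0, V=3) weight 1/1848
  (W=2, U=0, X=1, Z=1, Y=1, V=0) weight 3/616
  (W=2, U=0, X=1, Z=1, Y=1, V=1) weight 3/616
  (W=2, U=0, X=1, Z=1, Y=1, V=2) weight 1/154
  (W=2, U=0, X=1, Z=1, Y=1, V=3) weight 1/616
  (W=2, U=1, X=1, Z=0, Y=0, V=0) weight 1/616
  … 63 more
Group by Z:
  weight(Z=0) = 41/420
  weight(Z=1) = 61/420
Total weight = 41/420 + 61/420 = 17/70
P(Z=0 | obs) = 41/420 / 17/70 = 41/102
P(Z=1 | obs) = 61/420 / 17/70 = 61/102

P(Z = 0 | obs) = 41/102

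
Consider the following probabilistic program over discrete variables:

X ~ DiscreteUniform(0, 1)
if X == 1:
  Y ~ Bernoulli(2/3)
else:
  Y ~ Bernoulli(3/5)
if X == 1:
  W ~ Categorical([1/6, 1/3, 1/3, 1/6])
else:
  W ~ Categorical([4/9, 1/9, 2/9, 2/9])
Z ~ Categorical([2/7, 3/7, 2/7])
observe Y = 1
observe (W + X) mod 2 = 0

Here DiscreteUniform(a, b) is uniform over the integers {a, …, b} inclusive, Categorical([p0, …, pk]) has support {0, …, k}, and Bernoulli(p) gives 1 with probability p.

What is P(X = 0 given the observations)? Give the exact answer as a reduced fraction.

P(X = 0 | obs) = 6/11

Enumerate traces; 12 have nonzero weight after conditioning:
  (X=0, Y=1, W=0, Z=0) weight 4/105
  (X=0, Y=1, W=0, Z=1) weight 2/35
  (X=0, Y=1, W=0, Z=2) weight 4/105
  (X=0, Y=1, W=2, Z=0) weight 2/105
  (X=0, Y=1, W=2, Z=1) weight 1/35
  (X=0, Y=1, W=2, Z=2) weight 2/105
  (X=1, Y=1, W=1, Z=0) weight 2/63
  (X=1, Y=1, W=1, Z=1) weight 1/21
  … 4 more
Group by X:
  weight(X=0) = 1/5
  weight(X=1) = 1/6
Total weight = 1/5 + 1/6 = 11/30
P(X=0 | obs) = 1/5 / 11/30 = 6/11
P(X=1 | obs) = 1/6 / 11/30 = 5/11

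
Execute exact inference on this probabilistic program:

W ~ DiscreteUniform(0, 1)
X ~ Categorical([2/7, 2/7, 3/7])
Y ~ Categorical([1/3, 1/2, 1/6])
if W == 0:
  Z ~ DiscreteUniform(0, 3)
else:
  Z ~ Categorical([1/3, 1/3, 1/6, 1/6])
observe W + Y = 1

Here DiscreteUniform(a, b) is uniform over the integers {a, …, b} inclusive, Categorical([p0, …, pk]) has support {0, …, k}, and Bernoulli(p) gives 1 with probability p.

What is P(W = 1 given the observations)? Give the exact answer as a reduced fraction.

Enumerate traces; 24 have nonzero weight after conditioning:
  (W=0, X=0, Y=1, Z=0) weight 1/56
  (W=0, X=0, Y=1, Z=1) weight 1/56
  (W=0, X=0, Y=1, Z=2) weight 1/56
  (W=0, X=0, Y=1, Z=3) weight 1/56
  (W=0, X=1, Y=1, Z=0) weight 1/56
  (W=0, X=1, Y=1, Z=1) weight 1/56
  (W=0, X=1, Y=1, Z=2) weight 1/56
  (W=0, X=1, Y=1, Z=3) weight 1/56
  (W=1, X=0, Y=0, Z=0) weight 1/63
  … 15 more
Group by W:
  weight(W=0) = 1/4
  weight(W=1) = 1/6
Total weight = 1/4 + 1/6 = 5/12
P(W=0 | obs) = 1/4 / 5/12 = 3/5
P(W=1 | obs) = 1/6 / 5/12 = 2/5

P(W = 1 | obs) = 2/5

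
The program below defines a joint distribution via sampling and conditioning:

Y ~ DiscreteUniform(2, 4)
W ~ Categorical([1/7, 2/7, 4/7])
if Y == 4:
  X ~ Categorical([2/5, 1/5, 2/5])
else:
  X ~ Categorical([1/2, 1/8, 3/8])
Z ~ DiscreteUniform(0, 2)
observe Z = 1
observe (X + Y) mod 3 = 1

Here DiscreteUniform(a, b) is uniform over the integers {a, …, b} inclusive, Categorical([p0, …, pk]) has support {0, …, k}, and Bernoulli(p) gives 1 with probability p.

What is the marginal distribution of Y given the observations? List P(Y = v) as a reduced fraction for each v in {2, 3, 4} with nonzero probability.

Enumerate traces; 9 have nonzero weight after conditioning:
  (Y=2, W=0, X=2, Z=1) weight 1/168
  (Y=2, W=1, X=2, Z=1) weight 1/84
  (Y=2, W=2, X=2, Z=1) weight 1/42
  (Y=3, W=0, X=1, Z=1) weight 1/504
  (Y=3, W=1, X=1, Z=1) weight 1/252
  (Y=3, W=2, X=1, Z=1) weight 1/126
  (Y=4, W=0, X=0, Z=1) weight 2/315
  (Y=4, W=1, X=0, Z=1) weight 4/315
  … 1 more
Group by Y:
  weight(Y=2) = 1/24
  weight(Y=3) = 1/72
  weight(Y=4) = 2/45
Total weight = 1/24 + 1/72 + 2/45 = 1/10
P(Y=2 | obs) = 1/24 / 1/10 = 5/12
P(Y=3 | obs) = 1/72 / 1/10 = 5/36
P(Y=4 | obs) = 2/45 / 1/10 = 4/9

P(Y=2) = 5/12, P(Y=3) = 5/36, P(Y=4) = 4/9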